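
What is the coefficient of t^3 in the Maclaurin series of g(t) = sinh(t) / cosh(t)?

Invert the denominator's series and multiply.
g(0) = 0
g′(0) = 1
g′′(0) = 0
g′′′(0) = -2
So c_3 = g′′′(0)/3! = -1/3.

-1/3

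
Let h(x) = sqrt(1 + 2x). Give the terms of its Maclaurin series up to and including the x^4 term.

-5*x^4/8 + x^3/2 - x^2/2 + x + 1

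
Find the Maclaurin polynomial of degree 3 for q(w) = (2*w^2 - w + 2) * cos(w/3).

w^3/18 + 17*w^2/9 - w + 2

Multiply each power in the prefactor through the base expansion.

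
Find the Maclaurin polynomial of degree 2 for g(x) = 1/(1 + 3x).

9*x^2 - 3*x + 1

g(0) = 1
g′(0) = -3
g′′(0) = 18
Dividing each by k! gives the coefficients c_0, ..., c_2.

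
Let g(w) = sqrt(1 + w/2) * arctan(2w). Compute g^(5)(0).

99509/128

Expand each factor separately, then convolve coefficients.
From the series, [w^5] g = 99509/15360; multiply by 5! = 120 to get 99509/128.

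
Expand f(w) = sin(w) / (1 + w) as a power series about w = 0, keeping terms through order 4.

Write out both Maclaurin series and multiply, keeping only the needed powers.
[w^0] = 0;  [w^1] = 1;  [w^2] = -1;  [w^3] = 5/6;  [w^4] = -5/6.

-5*w^4/6 + 5*w^3/6 - w^2 + w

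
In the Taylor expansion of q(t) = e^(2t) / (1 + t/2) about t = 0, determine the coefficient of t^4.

Write out both Maclaurin series and multiply, keeping only the needed powers.
q(0) = 1
q′(0) = 3/2
q′′(0) = 5/2
q′′′(0) = 17/4
q^(4)(0) = 15/2

5/16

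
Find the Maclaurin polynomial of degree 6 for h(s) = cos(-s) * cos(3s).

-26*s^6/9 + 17*s^4/3 - 5*s^2 + 1

Multiply the two series term by term and collect like powers.
h(0) = 1
h′(0) = 0
h′′(0) = -10
h′′′(0) = 0
h^(4)(0) = 136
h^(5)(0) = 0
h^(6)(0) = -2080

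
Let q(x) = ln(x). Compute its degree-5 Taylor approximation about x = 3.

(x - 3)^5/1215 - (x - 3)^4/324 + (x - 3)^3/81 - (x - 3)^2/18 + (x - 3)/3 + ln(3)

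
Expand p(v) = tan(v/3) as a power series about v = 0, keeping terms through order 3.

Apply the Taylor formula c_k = f^(k)(a)/k!.
p(0) = 0
p′(0) = 1/3
p′′(0) = 0
p′′′(0) = 2/27

v^3/81 + v/3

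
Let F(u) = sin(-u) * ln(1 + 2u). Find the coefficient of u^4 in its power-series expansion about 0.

Expand each factor separately, then convolve coefficients.
F(0) = 0
F′(0) = 0
F′′(0) = -4
F′′′(0) = 12
F^(4)(0) = -56

-7/3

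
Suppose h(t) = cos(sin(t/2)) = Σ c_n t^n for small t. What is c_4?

5/384

Substitute the inner expansion into the outer series and collect powers.
h(0) = 1
h′(0) = 0
h′′(0) = -1/4
h′′′(0) = 0
h^(4)(0) = 5/16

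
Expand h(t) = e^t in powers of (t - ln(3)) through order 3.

Use the known series and substitute for the argument.
h(ln(3)) = 3
h′(ln(3)) = 3
h′′(ln(3)) = 3
h′′′(ln(3)) = 3

(t - ln(3))^3/2 + 3*(t - ln(3))^2/2 + 3*(t - ln(3)) + 3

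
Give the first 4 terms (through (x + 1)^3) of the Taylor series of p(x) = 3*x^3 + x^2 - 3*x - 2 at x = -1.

3*(x + 1)^3 - 8*(x + 1)^2 + 4*(x + 1) - 1

Apply the Taylor formula c_k = f^(k)(a)/k!.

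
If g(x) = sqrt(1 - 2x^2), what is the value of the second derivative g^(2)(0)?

-2

From the series, [x^2] g = -1; multiply by 2! = 2 to get -2.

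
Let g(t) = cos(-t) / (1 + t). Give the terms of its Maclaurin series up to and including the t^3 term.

-t^3/2 + t^2/2 - t + 1

Take the Cauchy product of the two expansions.
g(0) = 1
g′(0) = -1
g′′(0) = 1
g′′′(0) = -3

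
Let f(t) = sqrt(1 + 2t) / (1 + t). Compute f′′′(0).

6

Expand each factor separately, then convolve coefficients.
The coefficient of t^3 in the expansion is 1, so f′′′(0) = 3! * (1) = 6.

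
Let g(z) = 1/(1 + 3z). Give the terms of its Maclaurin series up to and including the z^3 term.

g(0) = 1
g′(0) = -3
g′′(0) = 18
g′′′(0) = -162

-27*z^3 + 9*z^2 - 3*z + 1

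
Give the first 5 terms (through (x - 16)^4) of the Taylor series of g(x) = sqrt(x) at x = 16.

-5*(x - 16)^4/2097152 + (x - 16)^3/16384 - (x - 16)^2/512 + (x - 16)/8 + 4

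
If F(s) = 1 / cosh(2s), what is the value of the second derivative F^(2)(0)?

-4

Write the quotient as an unknown series and match coefficients against numerator = denominator · series.
The coefficient of s^2 in the expansion is -2, so F′′(0) = 2! * (-2) = -4.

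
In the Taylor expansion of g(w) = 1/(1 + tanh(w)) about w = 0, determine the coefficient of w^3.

-2/3

Plug the Maclaurin series of the inner function into that of the outer and collect terms.
So c_3 = g′′′(0)/3! = -2/3.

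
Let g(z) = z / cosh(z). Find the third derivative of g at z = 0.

-3

Write the quotient as an unknown series and match coefficients against numerator = denominator · series.
The coefficient of z^3 in the expansion is -1/2, so g′′′(0) = 3! * (-1/2) = -3.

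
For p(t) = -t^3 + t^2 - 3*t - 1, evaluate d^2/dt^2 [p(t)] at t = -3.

20

The coefficient of (t + 3)^2 in the expansion is 10, so p′′(-3) = 2! * (10) = 20.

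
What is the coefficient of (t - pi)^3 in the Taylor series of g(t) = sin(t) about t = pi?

c_3 = g′′′(pi)/3! = 1/6.

1/6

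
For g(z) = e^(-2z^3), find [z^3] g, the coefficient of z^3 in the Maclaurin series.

Use the known series and substitute for the argument.
g(0) = 1
g′(0) = 0
g′′(0) = 0
g′′′(0) = -12
Dividing each by k! gives the coefficients c_0, ..., c_3.

-2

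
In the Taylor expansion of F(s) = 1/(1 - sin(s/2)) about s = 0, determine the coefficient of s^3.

5/48

Plug the Maclaurin series of the inner function into that of the outer and collect terms.
[s^0] = 1;  [s^1] = 1/2;  [s^2] = 1/4;  [s^3] = 5/48.
So c_3 = F′′′(0)/3! = 5/48.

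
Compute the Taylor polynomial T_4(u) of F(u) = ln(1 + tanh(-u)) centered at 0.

u^4/12 - u^2/2 - u

Substitute the inner expansion into the outer series and collect powers.
F(0) = 0
F′(0) = -1
F′′(0) = -1
F′′′(0) = 0
F^(4)(0) = 2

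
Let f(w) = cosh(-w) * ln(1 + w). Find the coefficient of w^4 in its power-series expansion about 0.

Take the Cauchy product of the two expansions.

-1/2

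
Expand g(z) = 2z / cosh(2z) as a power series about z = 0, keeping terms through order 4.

-4*z^3 + 2*z

Write the quotient as an unknown series and match coefficients against numerator = denominator · series.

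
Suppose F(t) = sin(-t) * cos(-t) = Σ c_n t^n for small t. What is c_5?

-2/15

Multiply the two series term by term and collect like powers.
F(0) = 0
F′(0) = -1
F′′(0) = 0
F′′′(0) = 4
F^(4)(0) = 0
F^(5)(0) = -16
So c_5 = F^(5)(0)/5! = -2/15.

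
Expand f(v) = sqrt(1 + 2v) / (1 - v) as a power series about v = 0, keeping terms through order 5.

Take the Cauchy product of the two expansions.
[v^0] = 1;  [v^1] = 2;  [v^2] = 3/2;  [v^3] = 2;  [v^4] = 11/8;  [v^5] = 9/4.

9*v^5/4 + 11*v^4/8 + 2*v^3 + 3*v^2/2 + 2*v + 1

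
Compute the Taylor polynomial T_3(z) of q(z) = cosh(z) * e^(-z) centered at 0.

-2*z^3/3 + z^2 - z + 1

Multiply the two series term by term and collect like powers.
q(0) = 1
q′(0) = -1
q′′(0) = 2
q′′′(0) = -4
Dividing each by k! gives the coefficients c_0, ..., c_3.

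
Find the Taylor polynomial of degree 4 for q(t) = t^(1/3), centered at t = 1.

Differentiate repeatedly and evaluate at the center.
q(1) = 1
q′(1) = 1/3
q′′(1) = -2/9
q′′′(1) = 10/27
q^(4)(1) = -80/81

-10*(t - 1)^4/243 + 5*(t - 1)^3/81 - (t - 1)^2/9 + (t - 1)/3 + 1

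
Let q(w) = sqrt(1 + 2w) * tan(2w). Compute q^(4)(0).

88

Write out both Maclaurin series and multiply, keeping only the needed powers.
The coefficient of w^4 in the expansion is 11/3, so q^(4)(0) = 4! * (11/3) = 88.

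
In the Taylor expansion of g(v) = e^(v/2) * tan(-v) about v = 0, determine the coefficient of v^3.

Multiply the two series term by term and collect like powers.
So c_3 = g′′′(0)/3! = -11/24.

-11/24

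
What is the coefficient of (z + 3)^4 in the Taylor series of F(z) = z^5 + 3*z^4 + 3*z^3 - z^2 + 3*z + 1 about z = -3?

[(z + 3)^0] = -98;  [(z + 3)^1] = 171;  [(z + 3)^2] = -136;  [(z + 3)^3] = 57;  [(z + 3)^4] = -12.

-12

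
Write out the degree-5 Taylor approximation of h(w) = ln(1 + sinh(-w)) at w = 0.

Compose series: expand the inner function first, then feed it into the outer expansion.

-3*w^5/8 - 5*w^4/12 - w^3/2 - w^2/2 - w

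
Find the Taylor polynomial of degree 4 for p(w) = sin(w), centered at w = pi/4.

sqrt(2)*(w - pi/4)^4/48 - sqrt(2)*(w - pi/4)^3/12 - sqrt(2)*(w - pi/4)^2/4 + sqrt(2)*(w - pi/4)/2 + sqrt(2)/2

p(pi/4) = sqrt(2)/2
p′(pi/4) = sqrt(2)/2
p′′(pi/4) = -sqrt(2)/2
p′′′(pi/4) = -sqrt(2)/2
p^(4)(pi/4) = sqrt(2)/2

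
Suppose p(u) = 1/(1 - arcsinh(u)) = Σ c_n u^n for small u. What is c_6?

23/45

Substitute the inner expansion into the outer series and collect powers.
p(0) = 1
p′(0) = 1
p′′(0) = 2
p′′′(0) = 5
p^(4)(0) = 16
p^(5)(0) = 69
p^(6)(0) = 368
So c_6 = p^(6)(0)/6! = 23/45.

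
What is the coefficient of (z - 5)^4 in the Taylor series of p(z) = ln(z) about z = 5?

-1/2500

p(5) = ln(5)
p′(5) = 1/5
p′′(5) = -1/25
p′′′(5) = 2/125
p^(4)(5) = -6/625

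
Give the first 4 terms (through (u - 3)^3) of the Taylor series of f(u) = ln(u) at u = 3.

Apply the Taylor formula c_k = f^(k)(a)/k!.
f(3) = ln(3)
f′(3) = 1/3
f′′(3) = -1/9
f′′′(3) = 2/27

(u - 3)^3/81 - (u - 3)^2/18 + (u - 3)/3 + ln(3)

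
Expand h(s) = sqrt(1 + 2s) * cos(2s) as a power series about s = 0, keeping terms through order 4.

25*s^4/24 - 3*s^3/2 - 5*s^2/2 + s + 1

Write out both Maclaurin series and multiply, keeping only the needed powers.
[s^0] = 1;  [s^1] = 1;  [s^2] = -5/2;  [s^3] = -3/2;  [s^4] = 25/24.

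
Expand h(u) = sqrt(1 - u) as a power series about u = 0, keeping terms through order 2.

h(0) = 1
h′(0) = -1/2
h′′(0) = -1/4

-u^2/8 - u/2 + 1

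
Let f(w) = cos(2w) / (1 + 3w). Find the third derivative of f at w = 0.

Write out both Maclaurin series and multiply, keeping only the needed powers.
From the series, [w^3] f = -21; multiply by 3! = 6 to get -126.

-126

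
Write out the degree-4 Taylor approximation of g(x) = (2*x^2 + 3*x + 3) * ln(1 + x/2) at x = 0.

-11*x^4/64 + 3*x^3/4 + 9*x^2/8 + 3*x/2

Shift and add copies of the series according to the polynomial's terms.
[x^0] = 0;  [x^1] = 3/2;  [x^2] = 9/8;  [x^3] = 3/4;  [x^4] = -11/64.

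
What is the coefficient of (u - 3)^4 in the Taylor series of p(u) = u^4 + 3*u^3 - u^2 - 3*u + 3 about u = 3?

1

Compute the successive derivatives at the expansion point and divide by k!.
p(3) = 147
p′(3) = 180
p′′(3) = 160
p′′′(3) = 90
p^(4)(3) = 24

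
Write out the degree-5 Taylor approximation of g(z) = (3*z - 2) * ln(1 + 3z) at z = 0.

-3159*z^5/20 + 135*z^4/2 - 63*z^3/2 + 18*z^2 - 6*z

Shift and add copies of the series according to the polynomial's terms.
g(0) = 0
g′(0) = -6
g′′(0) = 36
g′′′(0) = -189
g^(4)(0) = 1620
g^(5)(0) = -18954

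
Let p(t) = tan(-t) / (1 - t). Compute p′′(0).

-2

Write out both Maclaurin series and multiply, keeping only the needed powers.
From the series, [t^2] p = -1; multiply by 2! = 2 to get -2.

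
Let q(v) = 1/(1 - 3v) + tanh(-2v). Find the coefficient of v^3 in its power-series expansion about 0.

Expand each term separately and add.
q(0) = 1
q′(0) = 1
q′′(0) = 18
q′′′(0) = 178

89/3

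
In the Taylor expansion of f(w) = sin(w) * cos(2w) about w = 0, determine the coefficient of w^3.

-13/6

Write out both Maclaurin series and multiply, keeping only the needed powers.
f(0) = 0
f′(0) = 1
f′′(0) = 0
f′′′(0) = -13
So c_3 = f′′′(0)/3! = -13/6.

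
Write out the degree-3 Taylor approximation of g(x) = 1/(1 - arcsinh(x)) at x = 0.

Let u equal the inner series; expand the outer function in u and truncate.
[x^0] = 1;  [x^1] = 1;  [x^2] = 1;  [x^3] = 5/6.

5*x^3/6 + x^2 + x + 1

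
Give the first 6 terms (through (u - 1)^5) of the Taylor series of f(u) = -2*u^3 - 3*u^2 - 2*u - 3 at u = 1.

-2*(u - 1)^3 - 9*(u - 1)^2 - 14*(u - 1) - 10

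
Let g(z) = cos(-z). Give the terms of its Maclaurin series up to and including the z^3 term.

1 - z^2/2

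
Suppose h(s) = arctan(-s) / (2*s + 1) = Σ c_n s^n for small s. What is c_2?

2

Expand 1/(denominator) as a geometric series and multiply by the numerator's series.
So c_2 = h′′(0)/2! = 2.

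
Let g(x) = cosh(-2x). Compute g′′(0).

4

From the series, [x^2] g = 2; multiply by 2! = 2 to get 4.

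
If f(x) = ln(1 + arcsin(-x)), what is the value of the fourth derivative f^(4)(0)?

Compose series: expand the inner function first, then feed it into the outer expansion.
From the series, [x^4] f = -5/12; multiply by 4! = 24 to get -10.

-10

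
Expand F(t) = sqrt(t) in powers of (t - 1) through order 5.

[(t - 1)^0] = 1;  [(t - 1)^1] = 1/2;  [(t - 1)^2] = -1/8;  [(t - 1)^3] = 1/16;  [(t - 1)^4] = -5/128;  [(t - 1)^5] = 7/256.

7*(t - 1)^5/256 - 5*(t - 1)^4/128 + (t - 1)^3/16 - (t - 1)^2/8 + (t - 1)/2 + 1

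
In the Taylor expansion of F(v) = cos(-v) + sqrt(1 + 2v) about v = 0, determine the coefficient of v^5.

7/8

Add the two expansions coefficient-wise.
[v^0] = 2;  [v^1] = 1;  [v^2] = -1;  [v^3] = 1/2;  [v^4] = -7/12;  [v^5] = 7/8.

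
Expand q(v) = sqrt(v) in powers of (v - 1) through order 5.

7*(v - 1)^5/256 - 5*(v - 1)^4/128 + (v - 1)^3/16 - (v - 1)^2/8 + (v - 1)/2 + 1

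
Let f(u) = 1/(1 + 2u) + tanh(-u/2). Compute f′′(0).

Combine the two series term by term.
The coefficient of u^2 in the expansion is 4, so f′′(0) = 2! * (4) = 8.

8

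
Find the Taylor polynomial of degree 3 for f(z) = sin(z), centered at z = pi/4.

[(z - pi/4)^0] = sqrt(2)/2;  [(z - pi/4)^1] = sqrt(2)/2;  [(z - pi/4)^2] = -sqrt(2)/4;  [(z - pi/4)^3] = -sqrt(2)/12.

-sqrt(2)*(z - pi/4)^3/12 - sqrt(2)*(z - pi/4)^2/4 + sqrt(2)*(z - pi/4)/2 + sqrt(2)/2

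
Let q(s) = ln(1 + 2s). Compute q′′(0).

-4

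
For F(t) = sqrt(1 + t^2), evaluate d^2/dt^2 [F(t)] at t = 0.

1

The coefficient of t^2 in the expansion is 1/2, so F′′(0) = 2! * (1/2) = 1.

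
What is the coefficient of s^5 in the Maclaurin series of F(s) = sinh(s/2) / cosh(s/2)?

1/240

Write the quotient as an unknown series and match coefficients against numerator = denominator · series.
F(0) = 0
F′(0) = 1/2
F′′(0) = 0
F′′′(0) = -1/4
F^(4)(0) = 0
F^(5)(0) = 1/2
So c_5 = F^(5)(0)/5! = 1/240.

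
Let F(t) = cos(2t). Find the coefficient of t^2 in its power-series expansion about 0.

-2

F(0) = 1
F′(0) = 0
F′′(0) = -4
Then c_k = F^(k)(0)/k! gives each Taylor coefficient.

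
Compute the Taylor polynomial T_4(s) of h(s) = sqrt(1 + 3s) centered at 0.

h(0) = 1
h′(0) = 3/2
h′′(0) = -9/4
h′′′(0) = 81/8
h^(4)(0) = -1215/16
Dividing each by k! gives the coefficients c_0, ..., c_4.

-405*s^4/128 + 27*s^3/16 - 9*s^2/8 + 3*s/2 + 1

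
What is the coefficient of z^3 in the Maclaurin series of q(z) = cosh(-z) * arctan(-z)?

-1/6

Multiply the two series term by term and collect like powers.
q(0) = 0
q′(0) = -1
q′′(0) = 0
q′′′(0) = -1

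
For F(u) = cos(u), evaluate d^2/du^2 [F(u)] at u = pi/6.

-sqrt(3)/2

Use the known series and substitute for the argument.
The coefficient of (u - pi/6)^2 in the expansion is -sqrt(3)/4, so F′′(pi/6) = 2! * (-sqrt(3)/4) = -sqrt(3)/2.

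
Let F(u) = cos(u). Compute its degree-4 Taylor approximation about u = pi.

-(u - pi)^4/24 + (u - pi)^2/2 - 1

Differentiate repeatedly and evaluate at the center.
F(pi) = -1
F′(pi) = 0
F′′(pi) = 1
F′′′(pi) = 0
F^(4)(pi) = -1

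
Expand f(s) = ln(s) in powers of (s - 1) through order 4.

-(s - 1)^4/4 + (s - 1)^3/3 - (s - 1)^2/2 + (s - 1)

Use the known series and substitute for the argument.
[(s - 1)^0] = 0;  [(s - 1)^1] = 1;  [(s - 1)^2] = -1/2;  [(s - 1)^3] = 1/3;  [(s - 1)^4] = -1/4.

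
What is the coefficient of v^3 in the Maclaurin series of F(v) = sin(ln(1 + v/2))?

1/48

Compose series: expand the inner function first, then feed it into the outer expansion.
F(0) = 0
F′(0) = 1/2
F′′(0) = -1/4
F′′′(0) = 1/8
So c_3 = F′′′(0)/3! = 1/48.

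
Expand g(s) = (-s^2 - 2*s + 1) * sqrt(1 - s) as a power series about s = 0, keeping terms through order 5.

29*s^5/256 + 27*s^4/128 + 11*s^3/16 - s^2/8 - 5*s/2 + 1

Multiply each power in the prefactor through the base expansion.
[s^0] = 1;  [s^1] = -5/2;  [s^2] = -1/8;  [s^3] = 11/16;  [s^4] = 27/128;  [s^5] = 29/256.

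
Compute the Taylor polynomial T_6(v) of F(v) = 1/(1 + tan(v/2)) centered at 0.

61*v^6/1440 - v^5/15 + 5*v^4/48 - v^3/6 + v^2/4 - v/2 + 1

Plug the Maclaurin series of the inner function into that of the outer and collect terms.
[v^0] = 1;  [v^1] = -1/2;  [v^2] = 1/4;  [v^3] = -1/6;  [v^4] = 5/48;  [v^5] = -1/15;  [v^6] = 61/1440.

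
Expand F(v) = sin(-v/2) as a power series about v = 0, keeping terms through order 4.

v^3/48 - v/2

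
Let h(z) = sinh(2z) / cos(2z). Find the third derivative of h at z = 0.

32

Divide the numerator series by the denominator series (power-series long division).
From the series, [z^3] h = 16/3; multiply by 3! = 6 to get 32.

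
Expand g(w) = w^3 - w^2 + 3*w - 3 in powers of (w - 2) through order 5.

Use the known series and substitute for the argument.
g(2) = 7
g′(2) = 11
g′′(2) = 10
g′′′(2) = 6
g^(4)(2) = 0
g^(5)(2) = 0
Dividing each by k! gives the coefficients c_0, ..., c_5.

(w - 2)^3 + 5*(w - 2)^2 + 11*(w - 2) + 7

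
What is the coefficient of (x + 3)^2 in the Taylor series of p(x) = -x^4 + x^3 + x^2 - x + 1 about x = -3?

-62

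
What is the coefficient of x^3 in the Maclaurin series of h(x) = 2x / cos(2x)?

4

Invert the denominator's series and multiply.
h(0) = 0
h′(0) = 2
h′′(0) = 0
h′′′(0) = 24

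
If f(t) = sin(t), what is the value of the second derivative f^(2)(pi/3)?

Use the known series and substitute for the argument.
The coefficient of (t - pi/3)^2 in the expansion is -sqrt(3)/4, so f′′(pi/3) = 2! * (-sqrt(3)/4) = -sqrt(3)/2.

-sqrt(3)/2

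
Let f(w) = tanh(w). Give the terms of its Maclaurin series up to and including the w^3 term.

f(0) = 0
f′(0) = 1
f′′(0) = 0
f′′′(0) = -2
The Taylor polynomial is Σ f^(k)(0)/k! · w^k.

-w^3/3 + w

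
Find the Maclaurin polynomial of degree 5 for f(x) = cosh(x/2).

f(0) = 1
f′(0) = 0
f′′(0) = 1/4
f′′′(0) = 0
f^(4)(0) = 1/16
f^(5)(0) = 0
Dividing each by k! gives the coefficients c_0, ..., c_5.

x^4/384 + x^2/8 + 1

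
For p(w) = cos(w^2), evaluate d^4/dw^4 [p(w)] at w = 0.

-12

From the series, [w^4] p = -1/2; multiply by 4! = 24 to get -12.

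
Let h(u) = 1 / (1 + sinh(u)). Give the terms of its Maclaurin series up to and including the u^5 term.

Write 1/(1+u) = 1 - u + u^2 - u^3 + ... and substitute the series for u.
[u^0] = 1;  [u^1] = -1;  [u^2] = 1;  [u^3] = -7/6;  [u^4] = 4/3;  [u^5] = -181/120.

-181*u^5/120 + 4*u^4/3 - 7*u^3/6 + u^2 - u + 1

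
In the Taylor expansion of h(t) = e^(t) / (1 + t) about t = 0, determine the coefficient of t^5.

Take the Cauchy product of the two expansions.
[t^0] = 1;  [t^1] = 0;  [t^2] = 1/2;  [t^3] = -1/3;  [t^4] = 3/8;  [t^5] = -11/30.

-11/30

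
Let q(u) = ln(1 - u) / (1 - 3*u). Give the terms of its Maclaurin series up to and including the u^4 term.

Expand 1/(denominator) as a geometric series and multiply by the numerator's series.
[u^0] = 0;  [u^1] = -1;  [u^2] = -7/2;  [u^3] = -65/6;  [u^4] = -131/4.

-131*u^4/4 - 65*u^3/6 - 7*u^2/2 - u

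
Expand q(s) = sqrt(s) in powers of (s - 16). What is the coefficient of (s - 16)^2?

-1/512

Compute the successive derivatives at the expansion point and divide by k!.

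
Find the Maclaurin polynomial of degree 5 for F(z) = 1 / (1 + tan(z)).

-32*z^5/15 + 5*z^4/3 - 4*z^3/3 + z^2 - z + 1

Expand as Σ (-1)^k u^k with u equal to the inner function's series.
F(0) = 1
F′(0) = -1
F′′(0) = 2
F′′′(0) = -8
F^(4)(0) = 40
F^(5)(0) = -256
Then c_k = F^(k)(0)/k! gives each Taylor coefficient.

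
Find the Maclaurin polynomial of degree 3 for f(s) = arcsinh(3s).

Apply the Taylor formula c_k = f^(k)(a)/k!.
f(0) = 0
f′(0) = 3
f′′(0) = 0
f′′′(0) = -27
Then c_k = f^(k)(0)/k! gives each Taylor coefficient.

-9*s^3/2 + 3*s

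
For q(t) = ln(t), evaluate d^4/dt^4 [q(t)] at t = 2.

-3/8

The coefficient of (t - 2)^4 in the expansion is -1/64, so q^(4)(2) = 4! * (-1/64) = -3/8.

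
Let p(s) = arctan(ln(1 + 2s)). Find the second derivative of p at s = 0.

Substitute the inner expansion into the outer series and collect powers.
The coefficient of s^2 in the expansion is -2, so p′′(0) = 2! * (-2) = -4.

-4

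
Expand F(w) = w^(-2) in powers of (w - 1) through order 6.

Use the known series and substitute for the argument.

7*(w - 1)^6 - 6*(w - 1)^5 + 5*(w - 1)^4 - 4*(w - 1)^3 + 3*(w - 1)^2 - 2*(w - 1) + 1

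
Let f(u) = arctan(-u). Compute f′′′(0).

From the series, [u^3] f = 1/3; multiply by 3! = 6 to get 2.

2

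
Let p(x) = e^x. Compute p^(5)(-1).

The coefficient of (x + 1)^5 in the expansion is e^(-1)/120, so p^(5)(-1) = 5! * (e^(-1)/120) = e^(-1).

e^(-1)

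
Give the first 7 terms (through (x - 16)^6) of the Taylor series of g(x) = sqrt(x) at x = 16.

-21*(x - 16)^6/4294967296 + 7*(x - 16)^5/67108864 - 5*(x - 16)^4/2097152 + (x - 16)^3/16384 - (x - 16)^2/512 + (x - 16)/8 + 4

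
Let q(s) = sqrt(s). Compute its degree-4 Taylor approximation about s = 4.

-5*(s - 4)^4/16384 + (s - 4)^3/512 - (s - 4)^2/64 + (s - 4)/4 + 2

Compute the successive derivatives at the expansion point and divide by k!.
q(4) = 2
q′(4) = 1/4
q′′(4) = -1/32
q′′′(4) = 3/256
q^(4)(4) = -15/2048
Then c_k = q^(k)(4)/k! gives each Taylor coefficient.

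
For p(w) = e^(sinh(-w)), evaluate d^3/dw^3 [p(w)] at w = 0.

Plug the Maclaurin series of the inner function into that of the outer and collect terms.
The coefficient of w^3 in the expansion is -1/3, so p′′′(0) = 3! * (-1/3) = -2.

-2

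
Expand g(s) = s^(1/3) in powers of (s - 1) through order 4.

Compute the successive derivatives at the expansion point and divide by k!.
g(1) = 1
g′(1) = 1/3
g′′(1) = -2/9
g′′′(1) = 10/27
g^(4)(1) = -80/81
Then c_k = g^(k)(1)/k! gives each Taylor coefficient.

-10*(s - 1)^4/243 + 5*(s - 1)^3/81 - (s - 1)^2/9 + (s - 1)/3 + 1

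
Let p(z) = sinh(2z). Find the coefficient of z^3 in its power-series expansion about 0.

4/3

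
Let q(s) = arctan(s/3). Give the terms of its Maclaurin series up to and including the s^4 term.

Compute the successive derivatives at the expansion point and divide by k!.
[s^0] = 0;  [s^1] = 1/3;  [s^2] = 0;  [s^3] = -1/81;  [s^4] = 0.

-s^3/81 + s/3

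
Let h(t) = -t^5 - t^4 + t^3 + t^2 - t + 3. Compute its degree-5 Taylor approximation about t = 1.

-(t - 1)^5 - 6*(t - 1)^4 - 13*(t - 1)^3 - 12*(t - 1)^2 - 5*(t - 1) + 2

h(1) = 2
h′(1) = -5
h′′(1) = -24
h′′′(1) = -78
h^(4)(1) = -144
h^(5)(1) = -120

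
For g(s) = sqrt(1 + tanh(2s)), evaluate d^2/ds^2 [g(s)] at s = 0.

Compose series: expand the inner function first, then feed it into the outer expansion.
The coefficient of s^2 in the expansion is -1/2, so g′′(0) = 2! * (-1/2) = -1.

-1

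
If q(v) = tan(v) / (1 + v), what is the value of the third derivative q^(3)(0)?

8

Take the Cauchy product of the two expansions.
The coefficient of v^3 in the expansion is 4/3, so q′′′(0) = 3! * (4/3) = 8.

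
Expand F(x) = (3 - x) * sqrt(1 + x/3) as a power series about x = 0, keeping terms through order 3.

Multiply each power in the prefactor through the base expansion.

x^3/48 - 5*x^2/24 - x/2 + 3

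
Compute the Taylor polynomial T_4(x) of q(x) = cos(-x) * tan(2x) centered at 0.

Write out both Maclaurin series and multiply, keeping only the needed powers.
q(0) = 0
q′(0) = 2
q′′(0) = 0
q′′′(0) = 10
q^(4)(0) = 0
The Taylor polynomial is Σ q^(k)(0)/k! · x^k.

5*x^3/3 + 2*x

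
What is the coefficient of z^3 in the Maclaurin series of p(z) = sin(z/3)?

-1/162

p(0) = 0
p′(0) = 1/3
p′′(0) = 0
p′′′(0) = -1/27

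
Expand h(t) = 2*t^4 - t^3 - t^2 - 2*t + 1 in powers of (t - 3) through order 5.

h(3) = 121
h′(3) = 181
h′′(3) = 196
h′′′(3) = 138
h^(4)(3) = 48
h^(5)(3) = 0
The Taylor polynomial is Σ h^(k)(3)/k! · (t - 3)^k.

2*(t - 3)^4 + 23*(t - 3)^3 + 98*(t - 3)^2 + 181*(t - 3) + 121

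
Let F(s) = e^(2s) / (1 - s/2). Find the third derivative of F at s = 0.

71/4

Expand each factor separately, then convolve coefficients.
The coefficient of s^3 in the expansion is 71/24, so F′′′(0) = 3! * (71/24) = 71/4.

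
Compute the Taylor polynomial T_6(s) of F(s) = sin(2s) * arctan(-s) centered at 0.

-10*s^6/9 + 2*s^4 - 2*s^2

Write out both Maclaurin series and multiply, keeping only the needed powers.
F(0) = 0
F′(0) = 0
F′′(0) = -4
F′′′(0) = 0
F^(4)(0) = 48
F^(5)(0) = 0
F^(6)(0) = -800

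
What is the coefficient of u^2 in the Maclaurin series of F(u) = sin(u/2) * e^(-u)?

Take the Cauchy product of the two expansions.
F(0) = 0
F′(0) = 1/2
F′′(0) = -1
So c_2 = F′′(0)/2! = -1/2.

-1/2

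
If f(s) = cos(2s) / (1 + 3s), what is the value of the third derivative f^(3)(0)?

-126

Write out both Maclaurin series and multiply, keeping only the needed powers.
The coefficient of s^3 in the expansion is -21, so f′′′(0) = 3! * (-21) = -126.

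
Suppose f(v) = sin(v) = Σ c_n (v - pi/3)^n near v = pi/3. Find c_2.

-sqrt(3)/4

f(pi/3) = sqrt(3)/2
f′(pi/3) = 1/2
f′′(pi/3) = -sqrt(3)/2
So c_2 = f′′(pi/3)/2! = -sqrt(3)/4.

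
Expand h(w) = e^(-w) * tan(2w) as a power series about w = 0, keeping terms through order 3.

11*w^3/3 - 2*w^2 + 2*w

Expand each factor separately, then convolve coefficients.
h(0) = 0
h′(0) = 2
h′′(0) = -4
h′′′(0) = 22
Dividing each by k! gives the coefficients c_0, ..., c_3.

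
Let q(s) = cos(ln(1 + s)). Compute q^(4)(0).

Compose series: expand the inner function first, then feed it into the outer expansion.
From the series, [s^4] q = -5/12; multiply by 4! = 24 to get -10.

-10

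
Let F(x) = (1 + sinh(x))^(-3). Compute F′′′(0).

-63

Plug the Maclaurin series of the inner function into that of the outer and collect terms.
From the series, [x^3] F = -21/2; multiply by 3! = 6 to get -63.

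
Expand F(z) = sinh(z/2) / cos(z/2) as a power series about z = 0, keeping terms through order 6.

Invert the denominator's series and multiply.
[z^0] = 0;  [z^1] = 1/2;  [z^2] = 0;  [z^3] = 1/12;  [z^4] = 0;  [z^5] = 3/320;  [z^6] = 0.

3*z^5/320 + z^3/12 + z/2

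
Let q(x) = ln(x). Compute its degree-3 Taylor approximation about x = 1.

(x - 1)^3/3 - (x - 1)^2/2 + (x - 1)

Differentiate repeatedly and evaluate at the center.
[(x - 1)^0] = 0;  [(x - 1)^1] = 1;  [(x - 1)^2] = -1/2;  [(x - 1)^3] = 1/3.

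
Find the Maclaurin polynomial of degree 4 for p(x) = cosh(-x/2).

Compute the successive derivatives at the expansion point and divide by k!.
p(0) = 1
p′(0) = 0
p′′(0) = 1/4
p′′′(0) = 0
p^(4)(0) = 1/16

x^4/384 + x^2/8 + 1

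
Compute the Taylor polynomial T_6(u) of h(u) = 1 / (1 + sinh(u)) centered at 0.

77*u^6/45 - 181*u^5/120 + 4*u^4/3 - 7*u^3/6 + u^2 - u + 1

Use the geometric series for the reciprocal, then substitute.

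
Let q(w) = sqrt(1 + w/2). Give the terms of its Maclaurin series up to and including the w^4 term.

q(0) = 1
q′(0) = 1/4
q′′(0) = -1/16
q′′′(0) = 3/64
q^(4)(0) = -15/256
Then c_k = q^(k)(0)/k! gives each Taylor coefficient.

-5*w^4/2048 + w^3/128 - w^2/32 + w/4 + 1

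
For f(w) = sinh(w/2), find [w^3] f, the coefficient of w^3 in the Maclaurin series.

f(0) = 0
f′(0) = 1/2
f′′(0) = 0
f′′′(0) = 1/8

1/48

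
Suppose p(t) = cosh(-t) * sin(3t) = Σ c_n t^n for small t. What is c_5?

Write out both Maclaurin series and multiply, keeping only the needed powers.
So c_5 = p^(5)(0)/5! = -1/10.

-1/10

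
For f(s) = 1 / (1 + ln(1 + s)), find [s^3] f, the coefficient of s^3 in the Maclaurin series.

Expand as Σ (-1)^k u^k with u equal to the inner function's series.
f(0) = 1
f′(0) = -1
f′′(0) = 3
f′′′(0) = -14
So c_3 = f′′′(0)/3! = -7/3.

-7/3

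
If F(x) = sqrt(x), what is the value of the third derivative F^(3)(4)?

Apply the Taylor formula c_k = f^(k)(a)/k!.
The coefficient of (x - 4)^3 in the expansion is 1/512, so F′′′(4) = 3! * (1/512) = 3/256.

3/256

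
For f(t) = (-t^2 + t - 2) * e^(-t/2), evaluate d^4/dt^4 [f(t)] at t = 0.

-29/8

Shift and add copies of the series according to the polynomial's terms.
From the series, [t^4] f = -29/192; multiply by 4! = 24 to get -29/8.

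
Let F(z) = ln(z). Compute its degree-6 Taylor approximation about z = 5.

F(5) = ln(5)
F′(5) = 1/5
F′′(5) = -1/25
F′′′(5) = 2/125
F^(4)(5) = -6/625
F^(5)(5) = 24/3125
F^(6)(5) = -24/3125

-(z - 5)^6/93750 + (z - 5)^5/15625 - (z - 5)^4/2500 + (z - 5)^3/375 - (z - 5)^2/50 + (z - 5)/5 + ln(5)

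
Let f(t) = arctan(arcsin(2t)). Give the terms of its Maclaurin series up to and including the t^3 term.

Substitute the inner expansion into the outer series and collect powers.
[t^0] = 0;  [t^1] = 2;  [t^2] = 0;  [t^3] = -4/3.

-4*t^3/3 + 2*t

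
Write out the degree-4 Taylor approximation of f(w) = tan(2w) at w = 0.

Differentiate repeatedly and evaluate at the center.
[w^0] = 0;  [w^1] = 2;  [w^2] = 0;  [w^3] = 8/3;  [w^4] = 0.

8*w^3/3 + 2*w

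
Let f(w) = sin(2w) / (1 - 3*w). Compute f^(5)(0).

18032

Expand 1/(denominator) as a geometric series and multiply by the numerator's series.
The coefficient of w^5 in the expansion is 2254/15, so f^(5)(0) = 5! * (2254/15) = 18032.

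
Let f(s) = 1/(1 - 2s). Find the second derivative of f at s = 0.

8

From the series, [s^2] f = 4; multiply by 2! = 2 to get 8.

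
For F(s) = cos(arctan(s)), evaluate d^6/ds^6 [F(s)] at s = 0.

Let u equal the inner series; expand the outer function in u and truncate.
The coefficient of s^6 in the expansion is -5/16, so F^(6)(0) = 6! * (-5/16) = -225.

-225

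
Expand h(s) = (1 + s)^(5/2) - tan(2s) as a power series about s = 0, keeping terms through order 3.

Expand each term separately and add.
h(0) = 1
h′(0) = 1/2
h′′(0) = 15/4
h′′′(0) = -113/8
The Taylor polynomial is Σ h^(k)(0)/k! · s^k.

-113*s^3/48 + 15*s^2/8 + s/2 + 1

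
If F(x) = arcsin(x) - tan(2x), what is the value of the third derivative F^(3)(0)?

Combine the two series term by term.
The coefficient of x^3 in the expansion is -5/2, so F′′′(0) = 3! * (-5/2) = -15.

-15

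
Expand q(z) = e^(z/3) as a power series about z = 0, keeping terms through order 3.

Apply the Taylor formula c_k = f^(k)(a)/k!.

z^3/162 + z^2/18 + z/3 + 1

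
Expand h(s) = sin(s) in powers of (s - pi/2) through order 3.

1 - (s - pi/2)^2/2

[(s - pi/2)^0] = 1;  [(s - pi/2)^1] = 0;  [(s - pi/2)^2] = -1/2;  [(s - pi/2)^3] = 0.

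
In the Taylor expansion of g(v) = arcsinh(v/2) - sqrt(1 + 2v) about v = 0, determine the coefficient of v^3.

-25/48

Add the two expansions coefficient-wise.
g(0) = -1
g′(0) = -1/2
g′′(0) = 1
g′′′(0) = -25/8
Then c_k = g^(k)(0)/k! gives each Taylor coefficient.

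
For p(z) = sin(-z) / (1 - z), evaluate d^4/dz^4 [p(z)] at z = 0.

-20

Multiply the numerator's expansion by the denominator's geometric series.
The coefficient of z^4 in the expansion is -5/6, so p^(4)(0) = 4! * (-5/6) = -20.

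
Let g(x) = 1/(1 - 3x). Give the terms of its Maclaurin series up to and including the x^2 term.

9*x^2 + 3*x + 1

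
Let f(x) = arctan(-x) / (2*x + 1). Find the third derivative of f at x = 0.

Multiply the numerator's expansion by the denominator's geometric series.
The coefficient of x^3 in the expansion is -11/3, so f′′′(0) = 3! * (-11/3) = -22.

-22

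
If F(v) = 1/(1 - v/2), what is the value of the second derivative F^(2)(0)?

1/2

The coefficient of v^2 in the expansion is 1/4, so F′′(0) = 2! * (1/4) = 1/2.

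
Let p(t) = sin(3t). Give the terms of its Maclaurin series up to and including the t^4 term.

-9*t^3/2 + 3*t

p(0) = 0
p′(0) = 3
p′′(0) = 0
p′′′(0) = -27
p^(4)(0) = 0
Dividing each by k! gives the coefficients c_0, ..., c_4.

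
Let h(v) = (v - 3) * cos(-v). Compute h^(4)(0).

Multiply each power in the prefactor through the base expansion.
From the series, [v^4] h = -1/8; multiply by 4! = 24 to get -3.

-3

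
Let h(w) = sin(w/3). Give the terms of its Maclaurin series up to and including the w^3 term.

-w^3/162 + w/3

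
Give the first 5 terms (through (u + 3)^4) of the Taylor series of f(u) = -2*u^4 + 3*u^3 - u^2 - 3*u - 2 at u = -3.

-2*(u + 3)^4 + 27*(u + 3)^3 - 136*(u + 3)^2 + 300*(u + 3) - 245

Apply the Taylor formula c_k = f^(k)(a)/k!.
f(-3) = -245
f′(-3) = 300
f′′(-3) = -272
f′′′(-3) = 162
f^(4)(-3) = -48
The Taylor polynomial is Σ f^(k)(-3)/k! · (u + 3)^k.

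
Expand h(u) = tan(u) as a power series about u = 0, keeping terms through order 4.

h(0) = 0
h′(0) = 1
h′′(0) = 0
h′′′(0) = 2
h^(4)(0) = 0
Then c_k = h^(k)(0)/k! gives each Taylor coefficient.

u^3/3 + u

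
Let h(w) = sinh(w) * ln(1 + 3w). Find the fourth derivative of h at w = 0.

Take the Cauchy product of the two expansions.
From the series, [w^4] h = 19/2; multiply by 4! = 24 to get 228.

228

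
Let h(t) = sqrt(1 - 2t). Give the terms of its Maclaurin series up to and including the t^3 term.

-t^3/2 - t^2/2 - t + 1

h(0) = 1
h′(0) = -1
h′′(0) = -1
h′′′(0) = -3
Dividing each by k! gives the coefficients c_0, ..., c_3.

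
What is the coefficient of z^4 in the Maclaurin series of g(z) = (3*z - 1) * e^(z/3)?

35/1944

Shift and add copies of the series according to the polynomial's terms.
[z^0] = -1;  [z^1] = 8/3;  [z^2] = 17/18;  [z^3] = 13/81;  [z^4] = 35/1944.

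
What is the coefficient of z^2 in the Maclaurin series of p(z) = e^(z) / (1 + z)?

Write out both Maclaurin series and multiply, keeping only the needed powers.

1/2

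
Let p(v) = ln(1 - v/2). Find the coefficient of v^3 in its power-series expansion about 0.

Differentiate repeatedly and evaluate at the center.
p(0) = 0
p′(0) = -1/2
p′′(0) = -1/4
p′′′(0) = -1/4

-1/24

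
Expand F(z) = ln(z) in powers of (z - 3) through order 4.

F(3) = ln(3)
F′(3) = 1/3
F′′(3) = -1/9
F′′′(3) = 2/27
F^(4)(3) = -2/27

-(z - 3)^4/324 + (z - 3)^3/81 - (z - 3)^2/18 + (z - 3)/3 + ln(3)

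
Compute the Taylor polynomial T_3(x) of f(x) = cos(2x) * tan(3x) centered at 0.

Write out both Maclaurin series and multiply, keeping only the needed powers.

3*x^3 + 3*x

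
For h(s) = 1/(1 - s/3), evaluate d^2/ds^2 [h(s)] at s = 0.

Apply the Taylor formula c_k = f^(k)(a)/k!.
The coefficient of s^2 in the expansion is 1/9, so h′′(0) = 2! * (1/9) = 2/9.

2/9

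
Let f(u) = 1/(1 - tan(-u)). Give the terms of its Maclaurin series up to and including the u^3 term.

Compose series: expand the inner function first, then feed it into the outer expansion.
f(0) = 1
f′(0) = -1
f′′(0) = 2
f′′′(0) = -8
Then c_k = f^(k)(0)/k! gives each Taylor coefficient.

-4*u^3/3 + u^2 - u + 1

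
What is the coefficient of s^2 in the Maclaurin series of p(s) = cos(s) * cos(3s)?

-5

Write out both Maclaurin series and multiply, keeping only the needed powers.
[s^0] = 1;  [s^1] = 0;  [s^2] = -5.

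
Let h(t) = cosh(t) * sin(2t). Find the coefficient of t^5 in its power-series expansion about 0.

-19/60

Expand each factor separately, then convolve coefficients.
h(0) = 0
h′(0) = 2
h′′(0) = 0
h′′′(0) = -2
h^(4)(0) = 0
h^(5)(0) = -38
The Taylor polynomial is Σ h^(k)(0)/k! · t^k.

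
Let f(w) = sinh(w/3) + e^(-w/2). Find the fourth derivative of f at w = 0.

1/16

Add the two expansions coefficient-wise.
The coefficient of w^4 in the expansion is 1/384, so f^(4)(0) = 4! * (1/384) = 1/16.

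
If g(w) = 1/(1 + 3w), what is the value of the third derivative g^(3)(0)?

The coefficient of w^3 in the expansion is -27, so g′′′(0) = 3! * (-27) = -162.

-162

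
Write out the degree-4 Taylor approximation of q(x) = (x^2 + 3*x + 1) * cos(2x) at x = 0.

-4*x^4/3 - 6*x^3 - x^2 + 3*x + 1

Multiply each power in the prefactor through the base expansion.
q(0) = 1
q′(0) = 3
q′′(0) = -2
q′′′(0) = -36
q^(4)(0) = -32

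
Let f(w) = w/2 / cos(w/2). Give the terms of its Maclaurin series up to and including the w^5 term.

Invert the denominator's series and multiply.
f(0) = 0
f′(0) = 1/2
f′′(0) = 0
f′′′(0) = 3/8
f^(4)(0) = 0
f^(5)(0) = 25/32

5*w^5/768 + w^3/16 + w/2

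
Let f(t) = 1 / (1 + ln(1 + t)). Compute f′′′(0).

-14

Use the geometric series for the reciprocal, then substitute.
From the series, [t^3] f = -7/3; multiply by 3! = 6 to get -14.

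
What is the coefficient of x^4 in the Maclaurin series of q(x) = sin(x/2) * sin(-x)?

Multiply the two series term by term and collect like powers.
q(0) = 0
q′(0) = 0
q′′(0) = -1
q′′′(0) = 0
q^(4)(0) = 5/2

5/48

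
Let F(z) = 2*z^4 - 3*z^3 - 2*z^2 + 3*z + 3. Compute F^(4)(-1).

48

From the series, [(z + 1)^4] F = 2; multiply by 4! = 24 to get 48.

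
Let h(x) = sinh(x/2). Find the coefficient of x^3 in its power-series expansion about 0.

[x^0] = 0;  [x^1] = 1/2;  [x^2] = 0;  [x^3] = 1/48.

1/48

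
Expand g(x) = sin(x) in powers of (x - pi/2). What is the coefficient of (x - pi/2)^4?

1/24

g(pi/2) = 1
g′(pi/2) = 0
g′′(pi/2) = -1
g′′′(pi/2) = 0
g^(4)(pi/2) = 1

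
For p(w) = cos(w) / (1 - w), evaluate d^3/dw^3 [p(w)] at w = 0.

Expand 1/(denominator) as a geometric series and multiply by the numerator's series.
The coefficient of w^3 in the expansion is 1/2, so p′′′(0) = 3! * (1/2) = 3.

3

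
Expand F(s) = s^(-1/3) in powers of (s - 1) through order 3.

F(1) = 1
F′(1) = -1/3
F′′(1) = 4/9
F′′′(1) = -28/27

-14*(s - 1)^3/81 + 2*(s - 1)^2/9 - (s - 1)/3 + 1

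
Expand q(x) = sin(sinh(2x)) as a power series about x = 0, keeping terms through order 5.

-32*x^5/15 + 2*x

Compose series: expand the inner function first, then feed it into the outer expansion.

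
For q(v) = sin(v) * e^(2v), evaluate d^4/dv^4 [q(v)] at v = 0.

24

Write out both Maclaurin series and multiply, keeping only the needed powers.
The coefficient of v^4 in the expansion is 1, so q^(4)(0) = 4! * (1) = 24.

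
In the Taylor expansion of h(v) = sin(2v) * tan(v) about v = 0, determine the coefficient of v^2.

2

Take the Cauchy product of the two expansions.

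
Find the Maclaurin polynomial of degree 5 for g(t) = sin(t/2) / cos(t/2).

Write the quotient as an unknown series and match coefficients against numerator = denominator · series.
g(0) = 0
g′(0) = 1/2
g′′(0) = 0
g′′′(0) = 1/4
g^(4)(0) = 0
g^(5)(0) = 1/2

t^5/240 + t^3/24 + t/2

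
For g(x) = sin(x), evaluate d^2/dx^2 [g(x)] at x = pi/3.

Compute the successive derivatives at the expansion point and divide by k!.
From the series, [(x - pi/3)^2] g = -sqrt(3)/4; multiply by 2! = 2 to get -sqrt(3)/2.

-sqrt(3)/2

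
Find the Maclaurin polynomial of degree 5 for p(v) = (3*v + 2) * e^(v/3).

Shift and add copies of the series according to the polynomial's terms.

47*v^5/29160 + 19*v^4/972 + 29*v^3/162 + 10*v^2/9 + 11*v/3 + 2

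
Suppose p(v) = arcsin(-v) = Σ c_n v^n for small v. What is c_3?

p(0) = 0
p′(0) = -1
p′′(0) = 0
p′′′(0) = -1
So c_3 = p′′′(0)/3! = -1/6.

-1/6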